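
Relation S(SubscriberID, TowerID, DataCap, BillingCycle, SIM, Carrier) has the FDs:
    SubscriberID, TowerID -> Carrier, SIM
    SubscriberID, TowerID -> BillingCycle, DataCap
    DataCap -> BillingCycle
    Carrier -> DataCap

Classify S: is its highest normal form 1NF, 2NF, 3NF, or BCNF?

Candidate key: {SubscriberID, TowerID}. Prime attributes: {SubscriberID, TowerID}.
DataCap -> BillingCycle breaks BCNF: {DataCap}⁺ = {BillingCycle, DataCap}, so {DataCap} is not a superkey.
Because {BillingCycle} is non-prime and the left side of DataCap -> BillingCycle is not a superkey, the relation is not in 3NF.
No proper subset of a key has a non-prime attribute in its closure, so there is no partial dependency; 2NF holds.

2NF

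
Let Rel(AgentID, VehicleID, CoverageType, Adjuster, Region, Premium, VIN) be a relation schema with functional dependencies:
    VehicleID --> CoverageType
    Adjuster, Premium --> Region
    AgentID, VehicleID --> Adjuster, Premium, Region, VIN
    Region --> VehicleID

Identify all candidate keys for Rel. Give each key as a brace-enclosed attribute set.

{AgentID} never appears on the right of any FD, so every key must include it.
Closure of {AgentID, Region} is {Adjuster, AgentID, CoverageType, Premium, Region, VIN, VehicleID}, the whole schema; {AgentID, Region} is a candidate key.
Closure of {AgentID, VehicleID} is {Adjuster, AgentID, CoverageType, Premium, Region, VIN, VehicleID}, the whole schema; {AgentID, VehicleID} is a candidate key.
Closure of {Adjuster, AgentID, Premium} is {Adjuster, AgentID, CoverageType, Premium, Region, VIN, VehicleID}, the whole schema; {Adjuster, AgentID, Premium} is a candidate key.
No proper subset of any of these is a key, and no other minimal superkey exists.

{Adjuster, AgentID, Premium}, {AgentID, Region}, {AgentID, VehicleID}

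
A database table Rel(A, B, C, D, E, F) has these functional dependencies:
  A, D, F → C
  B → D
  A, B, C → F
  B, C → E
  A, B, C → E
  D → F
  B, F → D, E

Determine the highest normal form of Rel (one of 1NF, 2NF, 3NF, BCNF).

Candidate key: {A, B}. Prime attributes: {A, B}.
A, D, F → C: {A, D, F}⁺ = {A, C, D, F}, which is not all of the attributes, so the left side is not a superkey — BCNF is violated.
A, D, F → C determines the non-prime attribute {C} from a non-superkey — 3NF is violated.
{B} is a proper subset of the key {A, B}, and {B}⁺ contains the non-prime attributes {D, E, F} — a partial dependency, so 2NF is violated.

1NF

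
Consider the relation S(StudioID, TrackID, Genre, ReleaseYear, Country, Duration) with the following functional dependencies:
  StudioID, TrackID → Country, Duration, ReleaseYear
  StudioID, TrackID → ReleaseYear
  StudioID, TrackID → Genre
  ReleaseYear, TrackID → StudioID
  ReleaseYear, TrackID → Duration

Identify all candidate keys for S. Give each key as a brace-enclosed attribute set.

{ReleaseYear, TrackID}, {StudioID, TrackID}

{TrackID} never appears on the right of any FD, so every key must include it.
{ReleaseYear, TrackID} is a candidate key since {ReleaseYear, TrackID}⁺ = {Country, Duration, Genre, ReleaseYear, StudioID, TrackID} covers every attribute.
{StudioID, TrackID} is a candidate key since {StudioID, TrackID}⁺ = {Country, Duration, Genre, ReleaseYear, StudioID, TrackID} covers every attribute.
Any other superkey properly contains one of these, so there are no further candidate keys.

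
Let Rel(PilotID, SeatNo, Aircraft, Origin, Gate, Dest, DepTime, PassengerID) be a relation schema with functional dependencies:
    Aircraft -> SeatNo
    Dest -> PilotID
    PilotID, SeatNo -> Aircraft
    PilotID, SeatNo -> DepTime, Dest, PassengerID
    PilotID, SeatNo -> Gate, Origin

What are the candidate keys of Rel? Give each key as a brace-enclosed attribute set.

{Aircraft, Dest} is a candidate key since {Aircraft, Dest}⁺ = {Aircraft, DepTime, Dest, Gate, Origin, PassengerID, PilotID, SeatNo} covers every attribute.
{Aircraft, PilotID} is a candidate key since {Aircraft, PilotID}⁺ = {Aircraft, DepTime, Dest, Gate, Origin, PassengerID, PilotID, SeatNo} covers every attribute.
{Dest, SeatNo} is a candidate key since {Dest, SeatNo}⁺ = {Aircraft, DepTime, Dest, Gate, Origin, PassengerID, PilotID, SeatNo} covers every attribute.
{PilotID, SeatNo} is a candidate key since {PilotID, SeatNo}⁺ = {Aircraft, DepTime, Dest, Gate, Origin, PassengerID, PilotID, SeatNo} covers every attribute.
No proper subset of any of these is a key, and no other minimal superkey exists.

{Aircraft, Dest}, {Aircraft, PilotID}, {Dest, SeatNo}, {PilotID, SeatNo}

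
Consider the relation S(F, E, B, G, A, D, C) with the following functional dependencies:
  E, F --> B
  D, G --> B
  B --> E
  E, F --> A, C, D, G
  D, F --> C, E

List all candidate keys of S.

{F} never appears on the right of any FD, so every key must include it.
{B, F}⁺ = {A, B, C, D, E, F, G}, which is every attribute, so {B, F} is a candidate key.
{D, F}⁺ = {A, B, C, D, E, F, G}, which is every attribute, so {D, F} is a candidate key.
{E, F}⁺ = {A, B, C, D, E, F, G}, which is every attribute, so {E, F} is a candidate key.
Any other superkey properly contains one of these, so there are no further candidate keys.

{B, F}, {D, F}, {E, F}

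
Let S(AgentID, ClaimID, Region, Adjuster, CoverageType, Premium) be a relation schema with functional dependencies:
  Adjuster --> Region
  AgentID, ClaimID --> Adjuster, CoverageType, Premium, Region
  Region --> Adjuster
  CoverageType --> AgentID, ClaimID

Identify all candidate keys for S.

{CoverageType}⁺ = {Adjuster, AgentID, ClaimID, CoverageType, Premium, Region} — all of the relation — so {CoverageType} is a candidate key.
{AgentID, ClaimID}⁺ = {Adjuster, AgentID, ClaimID, CoverageType, Premium, Region} — all of the relation — so {AgentID, ClaimID} is a candidate key.
No proper subset of any of these is a key, and no other minimal superkey exists.

{AgentID, ClaimID}, {CoverageType}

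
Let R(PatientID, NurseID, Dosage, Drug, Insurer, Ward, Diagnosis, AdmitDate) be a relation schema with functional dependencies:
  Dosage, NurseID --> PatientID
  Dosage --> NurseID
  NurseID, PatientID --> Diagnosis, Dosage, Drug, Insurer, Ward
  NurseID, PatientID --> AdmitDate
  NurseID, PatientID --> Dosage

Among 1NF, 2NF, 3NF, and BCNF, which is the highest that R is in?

BCNF

Candidate keys: {Dosage}, {NurseID, PatientID}. Prime attributes: {Dosage, NurseID, PatientID}.
Each dependency's left side is a superkey — BCNF holds.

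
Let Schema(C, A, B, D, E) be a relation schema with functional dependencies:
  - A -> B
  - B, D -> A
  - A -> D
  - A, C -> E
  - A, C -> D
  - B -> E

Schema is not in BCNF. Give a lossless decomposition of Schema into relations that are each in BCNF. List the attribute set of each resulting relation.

{A, B, D}; {A, C}; {B, E}

Candidate keys of the original relation: {A, C}, {B, C, D}.
In {A, B, C, D, E}, {A} is not a superkey ({A}⁺ restricted to this set is {A, B, D, E}), so split on A -> B, D, E into {A, B, D, E} and {A, C}.
In {A, B, D, E}, {B} is not a superkey ({B}⁺ restricted to this set is {B, E}), so split on B -> E into {B, E} and {A, B, D}.
{B, E}: every determinant is a superkey — BCNF.
{A, B, D}: every determinant is a superkey — BCNF.
{A, C}: every determinant is a superkey — BCNF.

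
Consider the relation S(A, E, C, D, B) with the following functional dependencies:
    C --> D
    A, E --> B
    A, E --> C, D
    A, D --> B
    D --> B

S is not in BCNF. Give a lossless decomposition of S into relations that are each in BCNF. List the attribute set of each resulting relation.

{A, C, E}; {B, D}; {C, D}

Candidate key of the original relation: {A, E}.
{A, B, C, D, E}: {C} determines {B, C, D} here but is not a superkey — split on C --> B, D, giving {B, C, D} and {A, C, E}.
{B, C, D}: {D} determines {B, D} here but is not a superkey — split on D --> B, giving {B, D} and {C, D}.
{B, D} has no BCNF violation.
{C, D} has no BCNF violation.
{A, C, E} has no BCNF violation.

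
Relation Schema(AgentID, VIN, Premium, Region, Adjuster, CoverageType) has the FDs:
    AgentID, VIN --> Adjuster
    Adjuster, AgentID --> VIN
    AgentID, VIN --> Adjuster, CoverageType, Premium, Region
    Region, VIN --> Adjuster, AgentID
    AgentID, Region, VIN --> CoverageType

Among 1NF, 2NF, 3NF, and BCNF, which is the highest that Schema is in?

BCNF

Candidate keys: {Adjuster, AgentID}, {AgentID, VIN}, {Region, VIN}. Prime attributes: {Adjuster, AgentID, Region, VIN}.
Every FD has a superkey on the left, so the relation is in BCNF.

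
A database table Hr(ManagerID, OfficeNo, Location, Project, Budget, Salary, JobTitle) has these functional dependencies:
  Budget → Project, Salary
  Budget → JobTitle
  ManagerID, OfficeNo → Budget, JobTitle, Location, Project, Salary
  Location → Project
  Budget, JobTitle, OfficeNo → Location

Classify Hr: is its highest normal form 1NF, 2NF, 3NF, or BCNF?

2NF

Candidate key: {ManagerID, OfficeNo}. Prime attributes: {ManagerID, OfficeNo}.
Budget → Project, Salary breaks BCNF: {Budget}⁺ = {Budget, JobTitle, Project, Salary}, so {Budget} is not a superkey.
Budget → Project, Salary has non-prime {Project, Salary} on the right and a non-superkey on the left, so 3NF fails.
Checking every proper subset of each key, none determines a non-prime attribute — 2NF is satisfied.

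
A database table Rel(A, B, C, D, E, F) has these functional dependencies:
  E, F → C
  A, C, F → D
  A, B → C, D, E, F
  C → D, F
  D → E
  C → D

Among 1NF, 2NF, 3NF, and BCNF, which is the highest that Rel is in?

2NF

Candidate key: {A, B}. Prime attributes: {A, B}.
For E, F → C we have {E, F}⁺ = {C, D, E, F}; {E, F} is not a superkey, so BCNF fails.
E, F → C has non-prime {C} on the right and a non-superkey on the left, so 3NF fails.
Checking every proper subset of each key, none determines a non-prime attribute — 2NF is satisfied.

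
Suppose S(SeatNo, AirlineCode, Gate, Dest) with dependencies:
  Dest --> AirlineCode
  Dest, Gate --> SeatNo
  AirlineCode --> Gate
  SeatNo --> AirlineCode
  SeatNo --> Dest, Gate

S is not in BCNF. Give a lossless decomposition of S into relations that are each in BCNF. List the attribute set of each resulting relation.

Candidate keys of the original relation: {Dest}, {SeatNo}.
Within {AirlineCode, Dest, Gate, SeatNo}: {AirlineCode}⁺ ∩ {AirlineCode, Dest, Gate, SeatNo} = {AirlineCode, Gate}, not the whole set, so AirlineCode --> Gate violates BCNF; decompose into {AirlineCode, Gate} and {AirlineCode, Dest, SeatNo}.
{AirlineCode, Gate} has no BCNF violation.
{AirlineCode, Dest, SeatNo} has no BCNF violation.

{AirlineCode, Dest, SeatNo}; {AirlineCode, Gate}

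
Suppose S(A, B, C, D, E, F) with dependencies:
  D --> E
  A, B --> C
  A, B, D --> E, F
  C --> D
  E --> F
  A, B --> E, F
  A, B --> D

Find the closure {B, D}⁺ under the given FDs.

Start with {B, D}.
D --> E applies; add {E} → now {B, D, E}.
E --> F applies; add {F} → now {B, D, E, F}.
No further FD applies.

{B, D, E, F}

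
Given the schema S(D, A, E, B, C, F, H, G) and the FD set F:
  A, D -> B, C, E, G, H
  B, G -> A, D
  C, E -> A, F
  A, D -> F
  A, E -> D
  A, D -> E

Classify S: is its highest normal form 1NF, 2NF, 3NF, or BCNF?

BCNF

Candidate keys: {A, D}, {A, E}, {B, G}, {C, E}. Prime attributes: {A, B, C, D, E, G}.
Each dependency's left side is a superkey — BCNF holds.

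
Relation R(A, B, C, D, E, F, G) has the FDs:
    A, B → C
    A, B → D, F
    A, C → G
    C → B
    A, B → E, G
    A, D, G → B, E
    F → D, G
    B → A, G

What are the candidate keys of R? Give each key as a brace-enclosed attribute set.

{A, D, G}, {A, F}, {B}, {C}

{B}⁺ = {A, B, C, D, E, F, G} — all of the relation — so {B} is a candidate key.
{C}⁺ = {A, B, C, D, E, F, G} — all of the relation — so {C} is a candidate key.
{A, F}⁺ = {A, B, C, D, E, F, G} — all of the relation — so {A, F} is a candidate key.
{A, D, G}⁺ = {A, B, C, D, E, F, G} — all of the relation — so {A, D, G} is a candidate key.
These are minimal and exhaustive — every other superkey contains one of them.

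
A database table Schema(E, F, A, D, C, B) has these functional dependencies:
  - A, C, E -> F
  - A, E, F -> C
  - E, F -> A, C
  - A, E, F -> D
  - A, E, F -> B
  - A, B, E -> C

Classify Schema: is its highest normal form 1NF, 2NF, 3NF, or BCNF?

BCNF

Candidate keys: {A, B, E}, {A, C, E}, {E, F}. Prime attributes: {A, B, C, E, F}.
Every FD has a superkey on the left, so the relation is in BCNF.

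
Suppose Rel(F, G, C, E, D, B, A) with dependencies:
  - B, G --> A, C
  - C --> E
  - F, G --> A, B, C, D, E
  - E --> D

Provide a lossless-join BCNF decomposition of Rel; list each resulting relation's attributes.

Candidate key of the original relation: {F, G}.
In {A, B, C, D, E, F, G}, {B, G} is not a superkey ({B, G}⁺ restricted to this set is {A, B, C, D, E, G}), so split on B, G --> A, C, D, E into {A, B, C, D, E, G} and {B, F, G}.
In {A, B, C, D, E, G}, {C} is not a superkey ({C}⁺ restricted to this set is {C, D, E}), so split on C --> D, E into {C, D, E} and {A, B, C, G}.
In {C, D, E}, {E} is not a superkey ({E}⁺ restricted to this set is {D, E}), so split on E --> D into {D, E} and {C, E}.
{D, E} has no BCNF violation.
{C, E} has no BCNF violation.
{A, B, C, G} has no BCNF violation.
{B, F, G} has no BCNF violation.

{A, B, C, G}; {B, F, G}; {C, E}; {D, E}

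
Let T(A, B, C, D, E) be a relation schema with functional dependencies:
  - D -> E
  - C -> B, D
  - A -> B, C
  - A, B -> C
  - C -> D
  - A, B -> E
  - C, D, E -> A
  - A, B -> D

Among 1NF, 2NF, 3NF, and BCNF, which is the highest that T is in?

Candidate keys: {A}, {C}. Prime attributes: {A, C}.
D -> E breaks BCNF: {D}⁺ = {D, E}, so {D} is not a superkey.
Because {E} is non-prime and the left side of D -> E is not a superkey, the relation is not in 3NF.
All keys have size 1, which rules out partial dependencies — 2NF is satisfied.

2NF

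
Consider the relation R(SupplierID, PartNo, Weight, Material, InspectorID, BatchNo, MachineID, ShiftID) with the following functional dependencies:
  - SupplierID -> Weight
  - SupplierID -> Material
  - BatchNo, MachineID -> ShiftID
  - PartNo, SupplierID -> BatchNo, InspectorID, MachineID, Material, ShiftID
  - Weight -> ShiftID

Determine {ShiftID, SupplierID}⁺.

{Material, ShiftID, SupplierID, Weight}

Start with {ShiftID, SupplierID}.
SupplierID -> Weight applies; add {Weight} → now {ShiftID, SupplierID, Weight}.
SupplierID -> Material applies; add {Material} → now {Material, ShiftID, SupplierID, Weight}.
No further FD applies.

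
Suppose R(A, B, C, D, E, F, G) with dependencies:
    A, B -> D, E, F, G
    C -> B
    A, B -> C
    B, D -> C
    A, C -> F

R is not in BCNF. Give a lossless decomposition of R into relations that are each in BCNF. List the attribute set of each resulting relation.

Candidate keys of the original relation: {A, B}, {A, C}.
In {A, B, C, D, E, F, G}, {C} is not a superkey ({C}⁺ restricted to this set is {B, C}), so split on C -> B into {B, C} and {A, C, D, E, F, G}.
{B, C} is in BCNF.
{A, C, D, E, F, G} is in BCNF.

{A, C, D, E, F, G}; {B, C}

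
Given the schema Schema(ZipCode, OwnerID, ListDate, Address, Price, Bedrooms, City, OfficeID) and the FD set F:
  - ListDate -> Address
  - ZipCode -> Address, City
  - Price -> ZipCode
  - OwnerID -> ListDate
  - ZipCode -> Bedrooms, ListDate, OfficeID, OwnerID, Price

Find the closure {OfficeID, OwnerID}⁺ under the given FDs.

{Address, ListDate, OfficeID, OwnerID}

Start with {OfficeID, OwnerID}.
OwnerID -> ListDate applies; add {ListDate} → now {ListDate, OfficeID, OwnerID}.
ListDate -> Address applies; add {Address} → now {Address, ListDate, OfficeID, OwnerID}.
No further FD applies.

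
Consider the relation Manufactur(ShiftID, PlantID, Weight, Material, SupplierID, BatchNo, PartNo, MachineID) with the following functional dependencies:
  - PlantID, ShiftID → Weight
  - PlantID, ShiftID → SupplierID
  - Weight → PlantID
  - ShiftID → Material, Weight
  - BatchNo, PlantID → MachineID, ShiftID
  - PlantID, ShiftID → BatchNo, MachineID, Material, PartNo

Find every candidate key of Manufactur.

{ShiftID}⁺ = {BatchNo, MachineID, Material, PartNo, PlantID, ShiftID, SupplierID, Weight} — all of the relation — so {ShiftID} is a candidate key.
{BatchNo, PlantID}⁺ = {BatchNo, MachineID, Material, PartNo, PlantID, ShiftID, SupplierID, Weight} — all of the relation — so {BatchNo, PlantID} is a candidate key.
{BatchNo, Weight}⁺ = {BatchNo, MachineID, Material, PartNo, PlantID, ShiftID, SupplierID, Weight} — all of the relation — so {BatchNo, Weight} is a candidate key.
These are minimal and exhaustive — every other superkey contains one of them.

{BatchNo, PlantID}, {BatchNo, Weight}, {ShiftID}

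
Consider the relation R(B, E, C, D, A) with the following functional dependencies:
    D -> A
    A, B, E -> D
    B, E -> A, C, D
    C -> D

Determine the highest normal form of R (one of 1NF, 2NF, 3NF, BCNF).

Candidate key: {B, E}. Prime attributes: {B, E}.
For D -> A we have {D}⁺ = {A, D}; {D} is not a superkey, so BCNF fails.
Because {A} is non-prime and the left side of D -> A is not a superkey, the relation is not in 3NF.
No proper subset of a key has a non-prime attribute in its closure, so there is no partial dependency; 2NF holds.

2NF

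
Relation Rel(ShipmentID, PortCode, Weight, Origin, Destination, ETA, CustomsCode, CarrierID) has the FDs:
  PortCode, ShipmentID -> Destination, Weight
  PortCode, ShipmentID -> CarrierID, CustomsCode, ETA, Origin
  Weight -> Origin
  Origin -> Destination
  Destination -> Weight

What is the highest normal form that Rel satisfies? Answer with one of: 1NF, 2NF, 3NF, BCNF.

Candidate key: {PortCode, ShipmentID}. Prime attributes: {PortCode, ShipmentID}.
For Weight -> Origin we have {Weight}⁺ = {Destination, Origin, Weight}; {Weight} is not a superkey, so BCNF fails.
Because {Origin} is non-prime and the left side of Weight -> Origin is not a superkey, the relation is not in 3NF.
No non-prime attribute depends on a proper subset of any candidate key, so 2NF holds.

2NF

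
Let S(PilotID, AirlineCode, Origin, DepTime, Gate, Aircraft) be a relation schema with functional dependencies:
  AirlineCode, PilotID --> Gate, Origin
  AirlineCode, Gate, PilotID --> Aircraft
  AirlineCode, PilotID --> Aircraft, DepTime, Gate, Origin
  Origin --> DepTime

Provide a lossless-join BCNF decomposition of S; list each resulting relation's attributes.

{Aircraft, AirlineCode, Gate, Origin, PilotID}; {DepTime, Origin}

Candidate key of the original relation: {AirlineCode, PilotID}.
Within {Aircraft, AirlineCode, DepTime, Gate, Origin, PilotID}: {Origin}⁺ ∩ {Aircraft, AirlineCode, DepTime, Gate, Origin, PilotID} = {DepTime, Origin}, not the whole set, so Origin --> DepTime violates BCNF; decompose into {DepTime, Origin} and {Aircraft, AirlineCode, Gate, Origin, PilotID}.
{DepTime, Origin}: every determinant is a superkey — BCNF.
{Aircraft, AirlineCode, Gate, Origin, PilotID}: every determinant is a superkey — BCNF.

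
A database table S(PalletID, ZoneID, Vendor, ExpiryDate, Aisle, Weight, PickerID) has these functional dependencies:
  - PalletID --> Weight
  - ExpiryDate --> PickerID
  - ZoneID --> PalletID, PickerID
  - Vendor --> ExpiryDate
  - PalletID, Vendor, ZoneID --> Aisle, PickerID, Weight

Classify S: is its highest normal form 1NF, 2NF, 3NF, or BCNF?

1NF

Candidate key: {Vendor, ZoneID}. Prime attributes: {Vendor, ZoneID}.
For PalletID --> Weight we have {PalletID}⁺ = {PalletID, Weight}; {PalletID} is not a superkey, so BCNF fails.
PalletID --> Weight has non-prime {Weight} on the right and a non-superkey on the left, so 3NF fails.
Since {Vendor} ⊂ {Vendor, ZoneID} and {Vendor}⁺ ⊇ {ExpiryDate, PickerID} with {ExpiryDate, PickerID} non-prime, there is a partial dependency; 2NF fails.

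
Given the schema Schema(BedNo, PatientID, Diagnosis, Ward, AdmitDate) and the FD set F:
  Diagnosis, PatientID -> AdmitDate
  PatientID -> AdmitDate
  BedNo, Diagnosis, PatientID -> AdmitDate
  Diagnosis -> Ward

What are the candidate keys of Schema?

No FD produces {BedNo, Diagnosis, PatientID}, so they must be in every candidate key.
{BedNo, Diagnosis, PatientID}⁺ = {AdmitDate, BedNo, Diagnosis, PatientID, Ward}, which is every attribute, so {BedNo, Diagnosis, PatientID} is a candidate key.
No other minimal set has full closure, so this is the only candidate key.

{BedNo, Diagnosis, PatientID}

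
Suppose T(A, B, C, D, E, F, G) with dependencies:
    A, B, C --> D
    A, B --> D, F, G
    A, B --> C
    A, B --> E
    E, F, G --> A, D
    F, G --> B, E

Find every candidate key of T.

{A, B} is a candidate key since {A, B}⁺ = {A, B, C, D, E, F, G} covers every attribute.
{F, G} is a candidate key since {F, G}⁺ = {A, B, C, D, E, F, G} covers every attribute.
These are minimal and exhaustive — every other superkey contains one of them.

{A, B}, {F, G}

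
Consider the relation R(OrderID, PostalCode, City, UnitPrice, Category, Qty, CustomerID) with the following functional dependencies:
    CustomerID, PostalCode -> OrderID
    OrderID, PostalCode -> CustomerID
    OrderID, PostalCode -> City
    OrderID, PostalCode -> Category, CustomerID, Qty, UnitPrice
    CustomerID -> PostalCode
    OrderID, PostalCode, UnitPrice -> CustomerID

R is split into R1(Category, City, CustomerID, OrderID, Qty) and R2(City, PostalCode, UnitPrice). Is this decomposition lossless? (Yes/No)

No

Common attributes: {City}; their closure is {City}.
The closure covers neither R1 nor R2 entirely; the join is not lossless.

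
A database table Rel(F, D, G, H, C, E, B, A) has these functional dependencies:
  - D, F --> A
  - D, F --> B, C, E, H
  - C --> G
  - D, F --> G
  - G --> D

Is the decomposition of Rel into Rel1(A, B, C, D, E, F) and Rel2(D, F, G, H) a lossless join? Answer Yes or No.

Yes

Common attributes: {D, F}; their closure is {A, B, C, D, E, F, G, H}.
This includes all of Rel1, so the common attributes are a superkey of Rel1 — the join is lossless.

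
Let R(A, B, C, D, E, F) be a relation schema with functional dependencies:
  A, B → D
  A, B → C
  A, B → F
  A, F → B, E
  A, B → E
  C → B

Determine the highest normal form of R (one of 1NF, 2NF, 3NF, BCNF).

3NF

Candidate keys: {A, B}, {A, C}, {A, F}. Prime attributes: {A, B, C, F}.
C → B: {C}⁺ = {B, C}, which is not all of the attributes, so the left side is not a superkey — BCNF is violated.
Its right-hand attributes {B} are all prime, as are those of every other non-superkey FD — the relation is in 3NF.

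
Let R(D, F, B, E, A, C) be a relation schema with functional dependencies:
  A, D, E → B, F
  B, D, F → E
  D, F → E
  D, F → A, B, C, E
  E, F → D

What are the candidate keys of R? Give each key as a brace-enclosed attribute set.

{A, D, E}, {D, F}, {E, F}

Closure of {D, F} is {A, B, C, D, E, F}, the whole schema; {D, F} is a candidate key.
Closure of {E, F} is {A, B, C, D, E, F}, the whole schema; {E, F} is a candidate key.
Closure of {A, D, E} is {A, B, C, D, E, F}, the whole schema; {A, D, E} is a candidate key.
These are minimal and exhaustive — every other superkey contains one of them.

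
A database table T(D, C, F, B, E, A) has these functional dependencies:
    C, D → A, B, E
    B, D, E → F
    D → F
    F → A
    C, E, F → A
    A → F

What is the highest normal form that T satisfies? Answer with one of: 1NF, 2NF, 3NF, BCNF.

Candidate key: {C, D}. Prime attributes: {C, D}.
For B, D, E → F we have {B, D, E}⁺ = {A, B, D, E, F}; {B, D, E} is not a superkey, so BCNF fails.
B, D, E → F determines the non-prime attribute {F} from a non-superkey — 3NF is violated.
{D} is a proper subset of the key {C, D}, and {D}⁺ contains the non-prime attributes {A, F} — a partial dependency, so 2NF is violated.

1NF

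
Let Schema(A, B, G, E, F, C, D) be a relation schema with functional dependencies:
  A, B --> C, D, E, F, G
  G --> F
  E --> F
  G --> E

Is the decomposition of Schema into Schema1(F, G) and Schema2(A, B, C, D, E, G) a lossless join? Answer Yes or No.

Yes

The shared attributes are {G} and {G}⁺ = {E, F, G}.
Schema1 is contained in that closure, so Schema1 ∩ Schema2 --> Schema1 holds and the join is lossless.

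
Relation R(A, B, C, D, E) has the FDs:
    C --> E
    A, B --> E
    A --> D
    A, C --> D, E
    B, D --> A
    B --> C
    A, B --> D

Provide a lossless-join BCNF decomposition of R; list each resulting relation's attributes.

{A, B}; {A, D}; {B, C}; {C, E}

Candidate keys of the original relation: {A, B}, {B, D}.
{A, B, C, D, E}: {C} determines {C, E} here but is not a superkey — split on C --> E, giving {C, E} and {A, B, C, D}.
{C, E}: every determinant is a superkey — BCNF.
{A, B, C, D}: {A} determines {A, D} here but is not a superkey — split on A --> D, giving {A, D} and {A, B, C}.
{A, D}: every determinant is a superkey — BCNF.
{A, B, C}: {B} determines {B, C} here but is not a superkey — split on B --> C, giving {B, C} and {A, B}.
{B, C}: every determinant is a superkey — BCNF.
{A, B}: every determinant is a superkey — BCNF.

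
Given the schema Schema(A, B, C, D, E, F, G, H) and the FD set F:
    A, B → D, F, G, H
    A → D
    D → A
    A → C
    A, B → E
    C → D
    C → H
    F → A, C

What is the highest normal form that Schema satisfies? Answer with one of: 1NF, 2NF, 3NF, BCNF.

Candidate keys: {A, B}, {B, C}, {B, D}, {B, F}. Prime attributes: {A, B, C, D, F}.
For A → D we have {A}⁺ = {A, C, D, H}; {A} is not a superkey, so BCNF fails.
C → H has non-prime {H} on the right and a non-superkey on the left, so 3NF fails.
The proper key subset {A} of {A, B} determines non-prime {H}, so the relation is not even in 2NF.

1NF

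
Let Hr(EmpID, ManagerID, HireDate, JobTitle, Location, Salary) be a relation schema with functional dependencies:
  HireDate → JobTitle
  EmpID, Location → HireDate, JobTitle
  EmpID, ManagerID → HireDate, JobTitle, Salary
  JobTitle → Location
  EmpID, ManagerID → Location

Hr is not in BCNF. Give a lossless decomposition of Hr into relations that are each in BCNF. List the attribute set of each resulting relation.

Candidate key of the original relation: {EmpID, ManagerID}.
In {EmpID, HireDate, JobTitle, Location, ManagerID, Salary}, {HireDate} is not a superkey ({HireDate}⁺ restricted to this set is {HireDate, JobTitle, Location}), so split on HireDate → JobTitle, Location into {HireDate, JobTitle, Location} and {EmpID, HireDate, ManagerID, Salary}.
In {HireDate, JobTitle, Location}, {JobTitle} is not a superkey ({JobTitle}⁺ restricted to this set is {JobTitle, Location}), so split on JobTitle → Location into {JobTitle, Location} and {HireDate, JobTitle}.
{JobTitle, Location} is in BCNF.
{HireDate, JobTitle} is in BCNF.
{EmpID, HireDate, ManagerID, Salary} is in BCNF.

{EmpID, HireDate, ManagerID, Salary}; {HireDate, JobTitle}; {JobTitle, Location}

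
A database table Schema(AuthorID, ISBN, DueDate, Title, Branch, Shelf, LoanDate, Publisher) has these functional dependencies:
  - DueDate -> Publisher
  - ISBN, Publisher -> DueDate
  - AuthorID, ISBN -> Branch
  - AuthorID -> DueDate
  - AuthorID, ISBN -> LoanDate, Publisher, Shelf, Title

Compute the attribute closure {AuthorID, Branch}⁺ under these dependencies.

{AuthorID, Branch, DueDate, Publisher}

Start with {AuthorID, Branch}.
AuthorID -> DueDate applies; add {DueDate} → now {AuthorID, Branch, DueDate}.
DueDate -> Publisher applies; add {Publisher} → now {AuthorID, Branch, DueDate, Publisher}.
No further FD applies.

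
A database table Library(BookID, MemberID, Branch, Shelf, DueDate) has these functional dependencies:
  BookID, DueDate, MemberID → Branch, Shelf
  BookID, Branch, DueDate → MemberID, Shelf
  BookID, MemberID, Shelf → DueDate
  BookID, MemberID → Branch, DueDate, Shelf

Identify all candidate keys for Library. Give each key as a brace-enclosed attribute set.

{BookID} never appears on the right of any FD, so every key must include it.
{BookID, MemberID}⁺ = {BookID, Branch, DueDate, MemberID, Shelf} — all of the relation — so {BookID, MemberID} is a candidate key.
{BookID, Branch, DueDate}⁺ = {BookID, Branch, DueDate, MemberID, Shelf} — all of the relation — so {BookID, Branch, DueDate} is a candidate key.
These are minimal and exhaustive — every other superkey contains one of them.

{BookID, Branch, DueDate}, {BookID, MemberID}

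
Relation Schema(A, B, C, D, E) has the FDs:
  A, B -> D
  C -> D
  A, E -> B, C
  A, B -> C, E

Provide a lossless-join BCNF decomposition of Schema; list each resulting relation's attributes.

{A, B, C, E}; {C, D}

Candidate keys of the original relation: {A, B}, {A, E}.
{A, B, C, D, E}: {C} determines {C, D} here but is not a superkey — split on C -> D, giving {C, D} and {A, B, C, E}.
{C, D}: every determinant is a superkey — BCNF.
{A, B, C, E}: every determinant is a superkey — BCNF.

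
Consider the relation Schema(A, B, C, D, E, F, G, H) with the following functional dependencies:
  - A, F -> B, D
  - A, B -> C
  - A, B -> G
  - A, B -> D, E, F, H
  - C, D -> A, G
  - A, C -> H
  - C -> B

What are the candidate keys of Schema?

{A, B}, {A, C}, {A, F}, {C, D}

{A, B}⁺ = {A, B, C, D, E, F, G, H}, which is every attribute, so {A, B} is a candidate key.
{A, C}⁺ = {A, B, C, D, E, F, G, H}, which is every attribute, so {A, C} is a candidate key.
{A, F}⁺ = {A, B, C, D, E, F, G, H}, which is every attribute, so {A, F} is a candidate key.
{C, D}⁺ = {A, B, C, D, E, F, G, H}, which is every attribute, so {C, D} is a candidate key.
Any other superkey properly contains one of these, so there are no further candidate keys.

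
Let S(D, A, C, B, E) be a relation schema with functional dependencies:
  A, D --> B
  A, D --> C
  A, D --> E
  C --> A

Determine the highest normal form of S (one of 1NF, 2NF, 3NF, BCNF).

3NF

Candidate keys: {A, D}, {C, D}. Prime attributes: {A, C, D}.
C --> A breaks BCNF: {C}⁺ = {A, C}, so {C} is not a superkey.
Its right-hand attributes {A} are all prime, as are those of every other non-superkey FD — the relation is in 3NF.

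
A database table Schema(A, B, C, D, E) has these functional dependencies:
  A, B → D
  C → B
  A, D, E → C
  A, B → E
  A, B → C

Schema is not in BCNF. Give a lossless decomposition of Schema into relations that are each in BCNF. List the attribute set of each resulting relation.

Candidate keys of the original relation: {A, B}, {A, C}, {A, D, E}.
In {A, B, C, D, E}, {C} is not a superkey ({C}⁺ restricted to this set is {B, C}), so split on C → B into {B, C} and {A, C, D, E}.
{B, C}: every determinant is a superkey — BCNF.
{A, C, D, E}: every determinant is a superkey — BCNF.

{A, C, D, E}; {B, C}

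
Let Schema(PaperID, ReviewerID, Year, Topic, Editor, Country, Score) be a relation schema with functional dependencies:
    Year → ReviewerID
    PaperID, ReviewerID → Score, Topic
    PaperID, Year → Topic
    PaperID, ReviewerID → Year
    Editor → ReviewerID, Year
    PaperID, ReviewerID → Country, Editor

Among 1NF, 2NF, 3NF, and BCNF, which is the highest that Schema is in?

Candidate keys: {Editor, PaperID}, {PaperID, ReviewerID}, {PaperID, Year}. Prime attributes: {Editor, PaperID, ReviewerID, Year}.
For Year → ReviewerID we have {Year}⁺ = {ReviewerID, Year}; {Year} is not a superkey, so BCNF fails.
Since {ReviewerID} ⊆ prime attributes and every other non-superkey FD also has a prime right side, the schema is in 3NF.

3NF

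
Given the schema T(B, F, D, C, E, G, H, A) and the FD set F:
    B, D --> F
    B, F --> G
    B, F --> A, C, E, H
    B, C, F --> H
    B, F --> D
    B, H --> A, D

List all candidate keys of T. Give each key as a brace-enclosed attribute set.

Attributes never on any right-hand side: {B} — every candidate key must contain it.
{B, D}⁺ = {A, B, C, D, E, F, G, H}, which is every attribute, so {B, D} is a candidate key.
{B, F}⁺ = {A, B, C, D, E, F, G, H}, which is every attribute, so {B, F} is a candidate key.
{B, H}⁺ = {A, B, C, D, E, F, G, H}, which is every attribute, so {B, H} is a candidate key.
No proper subset of any of these is a key, and no other minimal superkey exists.

{B, D}, {B, F}, {B, H}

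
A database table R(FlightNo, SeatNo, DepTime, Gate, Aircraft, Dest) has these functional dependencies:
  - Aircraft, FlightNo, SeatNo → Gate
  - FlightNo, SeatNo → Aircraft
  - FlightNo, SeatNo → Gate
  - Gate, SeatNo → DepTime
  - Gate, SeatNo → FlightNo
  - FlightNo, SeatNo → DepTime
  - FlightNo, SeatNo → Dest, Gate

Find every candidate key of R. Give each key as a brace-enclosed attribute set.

No FD produces {SeatNo}, so it must be in every candidate key.
{FlightNo, SeatNo}⁺ = {Aircraft, DepTime, Dest, FlightNo, Gate, SeatNo}, which is every attribute, so {FlightNo, SeatNo} is a candidate key.
{Gate, SeatNo}⁺ = {Aircraft, DepTime, Dest, FlightNo, Gate, SeatNo}, which is every attribute, so {Gate, SeatNo} is a candidate key.
No proper subset of any of these is a key, and no other minimal superkey exists.

{FlightNo, SeatNo}, {Gate, SeatNo}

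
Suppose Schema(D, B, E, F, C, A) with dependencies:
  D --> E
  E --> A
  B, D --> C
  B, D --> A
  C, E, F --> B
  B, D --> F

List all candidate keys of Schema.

No FD produces {D}, so it must be in every candidate key.
{B, D}⁺ = {A, B, C, D, E, F} — all of the relation — so {B, D} is a candidate key.
{C, D, F}⁺ = {A, B, C, D, E, F} — all of the relation — so {C, D, F} is a candidate key.
No proper subset of any of these is a key, and no other minimal superkey exists.

{B, D}, {C, D, F}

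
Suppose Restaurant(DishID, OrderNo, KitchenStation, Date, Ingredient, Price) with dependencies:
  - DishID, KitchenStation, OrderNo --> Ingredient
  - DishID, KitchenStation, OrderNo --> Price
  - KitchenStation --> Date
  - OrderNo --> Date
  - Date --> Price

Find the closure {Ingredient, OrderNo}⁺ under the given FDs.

{Date, Ingredient, OrderNo, Price}

Start with {Ingredient, OrderNo}.
OrderNo --> Date applies; add {Date} → now {Date, Ingredient, OrderNo}.
Date --> Price applies; add {Price} → now {Date, Ingredient, OrderNo, Price}.
No further FD applies.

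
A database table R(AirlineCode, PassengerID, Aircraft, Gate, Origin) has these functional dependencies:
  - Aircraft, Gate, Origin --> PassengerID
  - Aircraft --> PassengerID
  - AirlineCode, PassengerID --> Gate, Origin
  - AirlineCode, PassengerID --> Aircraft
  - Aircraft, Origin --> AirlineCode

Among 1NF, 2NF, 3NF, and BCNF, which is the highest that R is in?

3NF

Candidate keys: {Aircraft, AirlineCode}, {Aircraft, Origin}, {AirlineCode, PassengerID}. Prime attributes: {Aircraft, AirlineCode, Origin, PassengerID}.
Aircraft --> PassengerID breaks BCNF: {Aircraft}⁺ = {Aircraft, PassengerID}, so {Aircraft} is not a superkey.
Its right-hand attributes {PassengerID} are all prime, as are those of every other non-superkey FD — the relation is in 3NF.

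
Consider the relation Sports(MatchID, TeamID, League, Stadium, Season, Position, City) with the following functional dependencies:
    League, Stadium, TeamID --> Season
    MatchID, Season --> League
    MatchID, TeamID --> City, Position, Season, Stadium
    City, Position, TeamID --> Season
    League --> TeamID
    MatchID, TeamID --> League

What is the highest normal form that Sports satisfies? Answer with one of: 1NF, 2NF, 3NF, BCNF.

3NF

Candidate keys: {League, MatchID}, {MatchID, Season}, {MatchID, TeamID}. Prime attributes: {League, MatchID, Season, TeamID}.
League, Stadium, TeamID --> Season: {League, Stadium, TeamID}⁺ = {League, Season, Stadium, TeamID}, which is not all of the attributes, so the left side is not a superkey — BCNF is violated.
Since {Season} ⊆ prime attributes and every other non-superkey FD also has a prime right side, the schema is in 3NF.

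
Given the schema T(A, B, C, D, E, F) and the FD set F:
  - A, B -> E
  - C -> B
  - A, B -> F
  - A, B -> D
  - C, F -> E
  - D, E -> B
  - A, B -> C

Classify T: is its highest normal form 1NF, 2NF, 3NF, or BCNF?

Candidate keys: {A, B}, {A, C}, {A, D, E}. Prime attributes: {A, B, C, D, E}.
For C -> B we have {C}⁺ = {B, C}; {C} is not a superkey, so BCNF fails.
But every attribute on its right side ({B}) is prime, and the same holds for every other non-superkey FD, so 3NF still holds.

3NF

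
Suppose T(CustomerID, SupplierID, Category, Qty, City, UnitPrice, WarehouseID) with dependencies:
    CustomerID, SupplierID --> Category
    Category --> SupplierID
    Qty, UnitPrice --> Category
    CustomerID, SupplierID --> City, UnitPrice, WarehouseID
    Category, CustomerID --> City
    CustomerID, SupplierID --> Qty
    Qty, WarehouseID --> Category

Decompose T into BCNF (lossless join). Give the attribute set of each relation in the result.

{Category, Qty, UnitPrice}; {Category, SupplierID}; {City, CustomerID, Qty, UnitPrice, WarehouseID}

Candidate keys of the original relation: {Category, CustomerID}, {CustomerID, Qty, UnitPrice}, {CustomerID, Qty, WarehouseID}, {CustomerID, SupplierID}.
{Category, City, CustomerID, Qty, SupplierID, UnitPrice, WarehouseID}: {Category} determines {Category, SupplierID} here but is not a superkey — split on Category --> SupplierID, giving {Category, SupplierID} and {Category, City, CustomerID, Qty, UnitPrice, WarehouseID}.
{Category, SupplierID} has no BCNF violation.
{Category, City, CustomerID, Qty, UnitPrice, WarehouseID}: {Qty, UnitPrice} determines {Category, Qty, UnitPrice} here but is not a superkey — split on Qty, UnitPrice --> Category, giving {Category, Qty, UnitPrice} and {City, CustomerID, Qty, UnitPrice, WarehouseID}.
{Category, Qty, UnitPrice} has no BCNF violation.
{City, CustomerID, Qty, UnitPrice, WarehouseID} has no BCNF violation.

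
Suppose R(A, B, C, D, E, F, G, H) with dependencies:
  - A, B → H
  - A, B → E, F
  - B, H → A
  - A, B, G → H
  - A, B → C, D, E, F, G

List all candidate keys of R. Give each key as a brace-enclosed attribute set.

No FD produces {B}, so it must be in every candidate key.
{A, B}⁺ = {A, B, C, D, E, F, G, H} — all of the relation — so {A, B} is a candidate key.
{B, H}⁺ = {A, B, C, D, E, F, G, H} — all of the relation — so {B, H} is a candidate key.
No proper subset of any of these is a key, and no other minimal superkey exists.

{A, B}, {B, H}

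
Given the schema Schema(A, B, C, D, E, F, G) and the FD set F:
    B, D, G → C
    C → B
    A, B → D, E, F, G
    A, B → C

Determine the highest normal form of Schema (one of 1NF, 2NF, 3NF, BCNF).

3NF

Candidate keys: {A, B}, {A, C}. Prime attributes: {A, B, C}.
B, D, G → C breaks BCNF: {B, D, G}⁺ = {B, C, D, G}, so {B, D, G} is not a superkey.
But every attribute on its right side ({C}) is prime, and the same holds for every other non-superkey FD, so 3NF still holds.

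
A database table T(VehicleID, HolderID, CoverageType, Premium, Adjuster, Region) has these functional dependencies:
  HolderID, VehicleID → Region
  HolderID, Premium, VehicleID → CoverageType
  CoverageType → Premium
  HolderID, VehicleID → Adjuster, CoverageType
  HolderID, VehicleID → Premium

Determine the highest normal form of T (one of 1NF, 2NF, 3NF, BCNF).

Candidate key: {HolderID, VehicleID}. Prime attributes: {HolderID, VehicleID}.
CoverageType → Premium: {CoverageType}⁺ = {CoverageType, Premium}, which is not all of the attributes, so the left side is not a superkey — BCNF is violated.
Because {Premium} is non-prime and the left side of CoverageType → Premium is not a superkey, the relation is not in 3NF.
No proper subset of a key has a non-prime attribute in its closure, so there is no partial dependency; 2NF holds.

2NF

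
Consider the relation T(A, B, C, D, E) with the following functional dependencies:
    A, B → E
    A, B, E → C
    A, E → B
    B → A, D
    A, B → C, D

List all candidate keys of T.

{A, E}, {B}

{B} is a candidate key since {B}⁺ = {A, B, C, D, E} covers every attribute.
{A, E} is a candidate key since {A, E}⁺ = {A, B, C, D, E} covers every attribute.
No proper subset of any of these is a key, and no other minimal superkey exists.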